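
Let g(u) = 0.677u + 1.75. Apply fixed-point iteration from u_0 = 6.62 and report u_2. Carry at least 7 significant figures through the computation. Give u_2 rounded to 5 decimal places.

u_1 = g(6.620000) = 6.231740
u_2 = g(6.231740) = 5.968888

5.96889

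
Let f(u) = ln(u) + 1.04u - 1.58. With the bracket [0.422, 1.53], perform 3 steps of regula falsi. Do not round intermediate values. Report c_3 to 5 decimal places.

1.28346

False-position update: c = (a·f(b) − b·f(a))/(f(b) − f(a)); replace the endpoint whose sign matches f(c).
f(0.422000) = -2.003870, f(1.530000) = 0.436468
step 1: c = 1.331828, f(c) = 0.091654 > 0 → new bracket [0.422000, 1.331828]
step 2: c = 1.292034, f(c) = 0.019933 > 0 → new bracket [0.422000, 1.292034]
step 3: c = 1.283465, f(c) = 0.004367 > 0 → new bracket [0.422000, 1.283465]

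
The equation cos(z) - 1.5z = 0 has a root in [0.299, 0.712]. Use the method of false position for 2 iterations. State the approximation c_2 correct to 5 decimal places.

0.56332

False-position update: c = (a·f(b) − b·f(a))/(f(b) − f(a)); replace the endpoint whose sign matches f(c).
f(0.299000) = 0.507132, f(0.712000) = -0.310943
step 1: c = 0.555022, f(c) = 0.017355 > 0 → new bracket [0.555022, 0.712000]
step 2: c = 0.563321, f(c) = 0.000505 > 0 → new bracket [0.563321, 0.712000]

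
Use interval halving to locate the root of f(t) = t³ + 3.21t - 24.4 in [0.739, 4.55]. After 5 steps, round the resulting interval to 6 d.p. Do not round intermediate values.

f(0.739000) = -21.624227, f(4.550000) = 84.401875 (opposite signs)
step 1: m = 2.644500, f(m) = 2.582839 > 0 → root in [0.739000, 2.644500]
step 2: m = 1.691750, f(m) = -14.127663 < 0 → root in [1.691750, 2.644500]
step 3: m = 2.168125, f(m) = -7.248470 < 0 → root in [2.168125, 2.644500]
step 4: m = 2.406312, f(m) = -2.742370 < 0 → root in [2.406312, 2.644500]
step 5: m = 2.525406, f(m) = -0.187221 < 0 → root in [2.525406, 2.644500]

[2.525406, 2.644500]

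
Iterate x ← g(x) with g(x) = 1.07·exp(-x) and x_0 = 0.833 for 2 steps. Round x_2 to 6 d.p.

x_1 = g(0.833000) = 0.465175
x_2 = g(0.465175) = 0.671987

0.671987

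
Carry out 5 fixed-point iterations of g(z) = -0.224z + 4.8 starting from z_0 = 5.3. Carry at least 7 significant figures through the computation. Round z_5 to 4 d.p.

z_1 = g(5.300000) = 3.612800
z_2 = g(3.612800) = 3.990733
z_3 = g(3.990733) = 3.906076
z_4 = g(3.906076) = 3.925039
z_5 = g(3.925039) = 3.920791

3.9208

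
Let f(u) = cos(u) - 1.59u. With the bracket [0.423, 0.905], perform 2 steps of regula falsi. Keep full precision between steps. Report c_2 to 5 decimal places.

f(0.423000) = 0.239292, f(0.905000) = -0.821264
step 1: c = 0.531753, f(c) = 0.016433 > 0 → new bracket [0.531753, 0.905000]
step 2: c = 0.539075, f(c) = 0.001055 > 0 → new bracket [0.539075, 0.905000]

0.53907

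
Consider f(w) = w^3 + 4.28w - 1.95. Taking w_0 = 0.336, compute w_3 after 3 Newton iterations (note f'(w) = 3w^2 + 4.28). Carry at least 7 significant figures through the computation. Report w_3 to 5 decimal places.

w_0 = 0.336000: f = -0.473987, f' = 4.618688 → w_1 = 0.336000 - (-0.473987)/(4.618688) = 0.438624
w_1 = 0.438624: f = 0.011697, f' = 4.857172 → w_2 = 0.438624 - (0.011697)/(4.857172) = 0.436216
w_2 = 0.436216: f = 0.000008, f' = 4.850852 → w_3 = 0.436216 - (0.000008)/(4.850852) = 0.436214

0.43621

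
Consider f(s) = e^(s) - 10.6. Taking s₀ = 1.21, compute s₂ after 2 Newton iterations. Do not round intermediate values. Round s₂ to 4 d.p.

2.7351

f'(s) = e^(s)
s_0 = 1.210000: f = -7.246515, f' = 3.353485 → s_1 = 1.210000 - (-7.246515)/(3.353485) = 3.370891
s_1 = 3.370891: f = 18.504452, f' = 29.104452 → s_2 = 3.370891 - (18.504452)/(29.104452) = 2.735097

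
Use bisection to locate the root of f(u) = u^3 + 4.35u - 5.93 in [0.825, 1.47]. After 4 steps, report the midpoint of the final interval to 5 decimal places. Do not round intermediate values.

f(0.825000) = -1.779734, f(1.470000) = 3.641023 (opposite signs)
step 1: m = 1.147500, f(m) = 0.572603 > 0 → root in [0.825000, 1.147500]
step 2: m = 0.986250, f(m) = -0.680498 < 0 → root in [0.986250, 1.147500]
step 3: m = 1.066875, f(m) = -0.074753 < 0 → root in [1.066875, 1.147500]
step 4: m = 1.107187, f(m) = 0.243527 > 0 → root in [1.066875, 1.107187]
Midpoint of [1.066875, 1.107187] = 1.087031

1.08703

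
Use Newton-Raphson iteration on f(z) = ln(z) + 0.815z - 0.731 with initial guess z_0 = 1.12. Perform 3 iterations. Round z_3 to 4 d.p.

0.9543

f'(z) = 1/z + 0.815
z_0 = 1.120000: f = 0.295129, f' = 1.707857 → z_1 = 1.120000 - (0.295129)/(1.707857) = 0.947194
z_1 = 0.947194: f = -0.013289, f' = 1.870750 → z_2 = 0.947194 - (-0.013289)/(1.870750) = 0.954297
z_2 = 0.954297: f = -0.000028, f' = 1.862892 → z_3 = 0.954297 - (-0.000028)/(1.862892) = 0.954312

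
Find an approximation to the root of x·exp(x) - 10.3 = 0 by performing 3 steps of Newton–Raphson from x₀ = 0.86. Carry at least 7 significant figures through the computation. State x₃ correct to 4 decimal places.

Newton update: x ← x − f(x)/f'(x).
f'(x) = (x + 1)·exp(x)
x_0 = 0.860000: f = -8.267682, f' = 4.395479 → x_1 = 0.860000 - (-8.267682)/(4.395479) = 2.740951
x_1 = 2.740951: f = 32.189474, f' = 57.991199 → x_2 = 2.740951 - (32.189474)/(57.991199) = 2.185876
x_2 = 2.185876: f = 9.150891, f' = 28.349333 → x_3 = 2.185876 - (9.150891)/(28.349333) = 1.863086

1.8631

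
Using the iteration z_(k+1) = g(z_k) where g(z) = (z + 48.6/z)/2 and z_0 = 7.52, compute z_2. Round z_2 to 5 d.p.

z_1 = g(7.520000) = 6.991383
z_2 = g(6.991383) = 6.971399

6.97140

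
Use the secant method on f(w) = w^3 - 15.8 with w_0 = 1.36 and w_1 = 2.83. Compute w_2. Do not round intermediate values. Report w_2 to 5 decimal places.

2.32916

f(w_0) = -13.284544, f(w_1) = 6.865187
w_2 = 2.830000 - (6.865187)·(2.830000 - 1.360000)/(6.865187 - (-13.284544)) = 2.329158; f(w_2) = -3.164366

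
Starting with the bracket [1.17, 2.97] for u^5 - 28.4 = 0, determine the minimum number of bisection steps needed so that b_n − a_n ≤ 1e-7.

Initial width b − a = 2.97 − 1.17 = 1.800000.
After n steps the width is (b−a)/2^n; need (b−a)/2^n ≤ 1e-7.
So n ≥ log₂(1.800000/1e-7) = log₂(18000000.0000) ≈ 24.1015.
Hence n = 25.

25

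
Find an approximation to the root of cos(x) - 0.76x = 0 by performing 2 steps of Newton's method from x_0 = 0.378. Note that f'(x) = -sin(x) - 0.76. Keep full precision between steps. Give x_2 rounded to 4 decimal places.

x_0 = 0.378000: f = 0.642125, f' = -1.129062 → x_1 = 0.378000 - (0.642125)/(-1.129062) = 0.946724
x_1 = 0.946724: f = -0.135165, f' = -1.571505 → x_2 = 0.946724 - (-0.135165)/(-1.571505) = 0.860714

0.8607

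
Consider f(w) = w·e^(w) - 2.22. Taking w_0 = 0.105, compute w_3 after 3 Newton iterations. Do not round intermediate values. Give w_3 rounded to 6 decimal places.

0.998400

f'(w) = (w + 1)·e^(w)
w_0 = 0.105000: f = -2.103375, f' = 1.227335 → w_1 = 0.105000 - (-2.103375)/(1.227335) = 1.818774
w_1 = 1.818774: f = 8.991465, f' = 17.375762 → w_2 = 1.818774 - (8.991465)/(17.375762) = 1.301302
w_2 = 1.301302: f = 2.561088, f' = 8.455167 → w_3 = 1.301302 - (2.561088)/(8.455167) = 0.998400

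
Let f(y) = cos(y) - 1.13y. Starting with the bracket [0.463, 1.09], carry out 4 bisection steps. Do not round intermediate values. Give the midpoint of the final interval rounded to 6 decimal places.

0.678531

f(0.463000) = 0.371527, f(1.090000) = -0.769215 (opposite signs)
step 1: m = 0.776500, f(m) = -0.164074 < 0 → root in [0.463000, 0.776500]
step 2: m = 0.619750, f(m) = 0.113706 > 0 → root in [0.619750, 0.776500]
step 3: m = 0.698125, f(m) = -0.022832 < 0 → root in [0.619750, 0.698125]
step 4: m = 0.658938, f(m) = 0.046044 > 0 → root in [0.658938, 0.698125]
Midpoint of [0.658938, 0.698125] = 0.678531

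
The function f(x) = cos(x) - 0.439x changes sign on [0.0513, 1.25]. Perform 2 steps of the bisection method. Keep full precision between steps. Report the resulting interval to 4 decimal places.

[0.9503, 1.2500]

f(0.051300) = 0.976164, f(1.250000) = -0.233428 (opposite signs)
step 1: m = 0.650650, f(m) = 0.510055 > 0 → root in [0.650650, 1.250000]
step 2: m = 0.950325, f(m) = 0.164226 > 0 → root in [0.950325, 1.250000]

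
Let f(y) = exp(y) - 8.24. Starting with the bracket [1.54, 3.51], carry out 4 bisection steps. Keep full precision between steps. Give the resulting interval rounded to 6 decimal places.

f(1.540000) = -3.575410, f(3.510000) = 25.208268 (opposite signs)
step 1: m = 2.525000, f(m) = 4.250895 > 0 → root in [1.540000, 2.525000]
step 2: m = 2.032500, f(m) = -0.606855 < 0 → root in [2.032500, 2.525000]
step 3: m = 2.278750, f(m) = 1.524467 > 0 → root in [2.032500, 2.278750]
step 4: m = 2.155625, f(m) = 0.393284 > 0 → root in [2.032500, 2.155625]

[2.032500, 2.155625]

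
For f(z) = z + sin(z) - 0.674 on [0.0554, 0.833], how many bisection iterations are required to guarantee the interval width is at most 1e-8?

Initial width b − a = 0.833 − 0.0554 = 0.777600.
After n steps the width is (b−a)/2^n; need (b−a)/2^n ≤ 1e-8.
So n ≥ log₂(0.777600/1e-8) = log₂(77760000.0000) ≈ 26.2125.
Hence n = 27.

27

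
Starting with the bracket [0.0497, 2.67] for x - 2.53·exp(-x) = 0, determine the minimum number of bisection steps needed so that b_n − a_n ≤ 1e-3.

Initial width b − a = 2.67 − 0.0497 = 2.620300.
After n steps the width is (b−a)/2^n; need (b−a)/2^n ≤ 1e-3.
So n ≥ log₂(2.620300/1e-3) = log₂(2620.3000) ≈ 11.3555.
Hence n = 12.

12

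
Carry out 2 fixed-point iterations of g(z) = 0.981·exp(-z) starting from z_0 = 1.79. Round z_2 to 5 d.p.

0.83279

z_1 = g(1.790000) = 0.163788
z_2 = g(0.163788) = 0.832793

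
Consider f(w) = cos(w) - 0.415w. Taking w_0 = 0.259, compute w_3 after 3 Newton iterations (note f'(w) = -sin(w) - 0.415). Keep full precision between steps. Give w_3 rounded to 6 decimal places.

1.097801

Newton update: w ← w − f(w)/f'(w).
w_0 = 0.259000: f = 0.859162, f' = -0.671114 → w_1 = 0.259000 - (0.859162)/(-0.671114) = 1.539202
w_1 = 1.539202: f = -0.607180, f' = -1.414501 → w_2 = 1.539202 - (-0.607180)/(-1.414501) = 1.109948
w_2 = 1.109948: f = -0.015921, f' = -1.310676 → w_3 = 1.109948 - (-0.015921)/(-1.310676) = 1.097801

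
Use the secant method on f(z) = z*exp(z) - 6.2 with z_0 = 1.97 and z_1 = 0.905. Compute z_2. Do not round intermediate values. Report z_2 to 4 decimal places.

f(z_0) = 7.926233, f(z_1) = -3.962902
z_2 = 0.905000 - (-3.962902)·(0.905000 - 1.970000)/(-3.962902 - (7.926233)) = 1.259987; f(z_2) = -1.758071

1.2600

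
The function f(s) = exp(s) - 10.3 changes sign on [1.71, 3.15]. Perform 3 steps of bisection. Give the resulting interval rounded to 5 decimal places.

f(1.710000) = -4.771039, f(3.150000) = 13.036065 (opposite signs)
step 1: m = 2.430000, f(m) = 1.058882 > 0 → root in [1.710000, 2.430000]
step 2: m = 2.070000, f(m) = -2.375177 < 0 → root in [2.070000, 2.430000]
step 3: m = 2.250000, f(m) = -0.812264 < 0 → root in [2.250000, 2.430000]

[2.25000, 2.43000]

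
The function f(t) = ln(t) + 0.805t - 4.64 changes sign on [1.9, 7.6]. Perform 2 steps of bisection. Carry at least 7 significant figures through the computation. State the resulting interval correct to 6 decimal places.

[3.325000, 4.750000]

f(1.900000) = -2.468646, f(7.600000) = 3.506148 (opposite signs)
step 1: m = 4.750000, f(m) = 0.741895 > 0 → root in [1.900000, 4.750000]
step 2: m = 3.325000, f(m) = -0.761905 < 0 → root in [3.325000, 4.750000]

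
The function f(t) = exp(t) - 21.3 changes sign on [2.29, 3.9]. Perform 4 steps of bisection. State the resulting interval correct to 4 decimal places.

[2.9944, 3.0950]

f(2.290000) = -11.425062, f(3.900000) = 28.102449 (opposite signs)
step 1: m = 3.095000, f(m) = 0.787239 > 0 → root in [2.290000, 3.095000]
step 2: m = 2.692500, f(m) = -6.531449 < 0 → root in [2.692500, 3.095000]
step 3: m = 2.893750, f(m) = -3.239089 < 0 → root in [2.893750, 3.095000]
step 4: m = 2.994375, f(m) = -1.327127 < 0 → root in [2.994375, 3.095000]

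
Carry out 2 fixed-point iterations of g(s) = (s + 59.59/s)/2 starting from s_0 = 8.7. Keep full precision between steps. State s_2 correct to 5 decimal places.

7.71965

s_1 = g(8.700000) = 7.774713
s_2 = g(7.774713) = 7.719652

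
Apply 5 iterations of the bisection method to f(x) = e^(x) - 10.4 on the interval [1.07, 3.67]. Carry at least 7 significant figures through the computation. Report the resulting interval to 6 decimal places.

[2.288750, 2.370000]

f(1.070000) = -7.484621, f(3.670000) = 28.851906 (opposite signs)
step 1: m = 2.370000, f(m) = 0.297392 > 0 → root in [1.070000, 2.370000]
step 2: m = 1.720000, f(m) = -4.815472 < 0 → root in [1.720000, 2.370000]
step 3: m = 2.045000, f(m) = -2.670841 < 0 → root in [2.045000, 2.370000]
step 4: m = 2.207500, f(m) = -1.307044 < 0 → root in [2.207500, 2.370000]
step 5: m = 2.288750, f(m) = -0.537398 < 0 → root in [2.288750, 2.370000]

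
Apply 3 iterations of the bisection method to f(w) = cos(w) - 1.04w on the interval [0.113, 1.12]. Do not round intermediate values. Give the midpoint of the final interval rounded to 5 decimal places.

0.67944

f(0.113000) = 0.876102, f(1.120000) = -0.729118 (opposite signs)
step 1: m = 0.616500, f(m) = 0.174747 > 0 → root in [0.616500, 1.120000]
step 2: m = 0.868250, f(m) = -0.256817 < 0 → root in [0.616500, 0.868250]
step 3: m = 0.742375, f(m) = -0.035205 < 0 → root in [0.616500, 0.742375]
Midpoint of [0.616500, 0.742375] = 0.679438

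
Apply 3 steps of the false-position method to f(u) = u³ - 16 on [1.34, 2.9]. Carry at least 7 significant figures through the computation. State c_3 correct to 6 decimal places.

f(1.340000) = -13.593896, f(2.900000) = 8.389000
step 1: c = 2.304681, f(c) = -3.758564 < 0 → new bracket [2.304681, 2.900000]
step 2: c = 2.488878, f(c) = -0.582614 < 0 → new bracket [2.488878, 2.900000]
step 3: c = 2.515576, f(c) = -0.081127 < 0 → new bracket [2.515576, 2.900000]

2.515576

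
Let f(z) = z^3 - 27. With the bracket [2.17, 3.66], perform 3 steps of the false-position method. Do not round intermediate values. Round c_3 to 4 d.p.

2.9929

f(2.170000) = -16.781687, f(3.660000) = 22.027896
step 1: c = 2.814292, f(c) = -4.710127 < 0 → new bracket [2.814292, 3.660000]
step 2: c = 2.963271, f(c) = -0.979597 < 0 → new bracket [2.963271, 3.660000]
step 3: c = 2.992936, f(c) = -0.190289 < 0 → new bracket [2.992936, 3.660000]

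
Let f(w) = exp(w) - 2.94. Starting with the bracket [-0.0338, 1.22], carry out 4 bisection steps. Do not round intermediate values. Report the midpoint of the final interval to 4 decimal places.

1.1025

f(-0.033800) = -1.973235, f(1.220000) = 0.447188 (opposite signs)
step 1: m = 0.593100, f(m) = -1.130411 < 0 → root in [0.593100, 1.220000]
step 2: m = 0.906550, f(m) = -0.464234 < 0 → root in [0.906550, 1.220000]
step 3: m = 1.063275, f(m) = -0.044161 < 0 → root in [1.063275, 1.220000]
step 4: m = 1.141637, f(m) = 0.191893 > 0 → root in [1.063275, 1.141637]
Midpoint of [1.063275, 1.141637] = 1.102456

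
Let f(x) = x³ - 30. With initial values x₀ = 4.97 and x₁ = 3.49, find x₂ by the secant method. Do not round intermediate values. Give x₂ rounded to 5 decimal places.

3.25933

Secant update: x_(k+1) = x_k − f(x_k)·(x_k − x_(k-1))/(f(x_k) − f(x_(k-1))).
f(x_0) = 92.763473, f(x_1) = 12.508549
x_2 = 3.490000 - (12.508549)·(3.490000 - 4.970000)/(12.508549 - (92.763473)) = 3.259327; f(x_2) = 4.624520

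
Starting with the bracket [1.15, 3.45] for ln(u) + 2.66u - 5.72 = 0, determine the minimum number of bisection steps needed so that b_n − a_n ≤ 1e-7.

25

Initial width b − a = 3.45 − 1.15 = 2.300000.
After n steps the width is (b−a)/2^n; need (b−a)/2^n ≤ 1e-7.
So n ≥ log₂(2.300000/1e-7) = log₂(23000000.0000) ≈ 24.4551.
Hence n = 25.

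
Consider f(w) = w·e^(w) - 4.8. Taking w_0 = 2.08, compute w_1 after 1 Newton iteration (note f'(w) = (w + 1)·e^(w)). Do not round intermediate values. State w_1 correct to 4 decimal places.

1.5994

w_0 = 2.080000: f = 11.849295, f' = 24.653764 → w_1 = 2.080000 - (11.849295)/(24.653764) = 1.599372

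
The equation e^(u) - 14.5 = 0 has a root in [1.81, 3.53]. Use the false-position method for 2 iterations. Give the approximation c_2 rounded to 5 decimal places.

f(1.810000) = -8.389553, f(3.530000) = 19.623968
step 1: c = 2.325110, f(c) = -4.272200 < 0 → new bracket [2.325110, 3.530000]
step 2: c = 2.540522, f(c) = -1.813708 < 0 → new bracket [2.540522, 3.530000]

2.54052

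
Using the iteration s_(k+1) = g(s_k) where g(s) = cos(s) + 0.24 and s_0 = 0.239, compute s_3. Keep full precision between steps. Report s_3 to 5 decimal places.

s_1 = g(0.239000) = 1.211575
s_2 = g(1.211575) = 0.591545
s_3 = g(0.591545) = 1.070080

1.07008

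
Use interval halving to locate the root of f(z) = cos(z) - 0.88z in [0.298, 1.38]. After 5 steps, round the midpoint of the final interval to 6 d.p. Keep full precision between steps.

f(0.298000) = 0.693686, f(1.380000) = -1.024759 (opposite signs)
step 1: m = 0.839000, f(m) = -0.070113 < 0 → root in [0.298000, 0.839000]
step 2: m = 0.568500, f(m) = 0.342429 > 0 → root in [0.568500, 0.839000]
step 3: m = 0.703750, f(m) = 0.143121 > 0 → root in [0.703750, 0.839000]
step 4: m = 0.771375, f(m) = 0.038143 > 0 → root in [0.771375, 0.839000]
step 5: m = 0.805187, f(m) = -0.015589 < 0 → root in [0.771375, 0.805187]
Midpoint of [0.771375, 0.805187] = 0.788281

0.788281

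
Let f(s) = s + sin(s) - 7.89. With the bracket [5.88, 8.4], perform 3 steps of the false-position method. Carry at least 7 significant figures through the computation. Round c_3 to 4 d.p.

7.1449

False-position update: c = (a·f(b) − b·f(a))/(f(b) − f(a)); replace the endpoint whose sign matches f(c).
f(5.880000) = -2.402350, f(8.400000) = 1.364599
step 1: c = 7.487116, f(c) = 0.530572 > 0 → new bracket [5.880000, 7.487116]
step 2: c = 7.196385, f(c) = 0.097849 > 0 → new bracket [5.880000, 7.196385]
step 3: c = 7.144867, f(c) = 0.013805 > 0 → new bracket [5.880000, 7.144867]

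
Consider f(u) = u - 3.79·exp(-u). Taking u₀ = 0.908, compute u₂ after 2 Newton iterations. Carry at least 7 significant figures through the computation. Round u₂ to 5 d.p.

f'(u) = 1 + 3.79·exp(-u)
u_0 = 0.908000: f = -0.620621, f' = 2.528621 → u_1 = 0.908000 - (-0.620621)/(2.528621) = 1.153439
u_1 = 1.153439: f = -0.042496, f' = 2.195934 → u_2 = 1.153439 - (-0.042496)/(2.195934) = 1.172790

1.17279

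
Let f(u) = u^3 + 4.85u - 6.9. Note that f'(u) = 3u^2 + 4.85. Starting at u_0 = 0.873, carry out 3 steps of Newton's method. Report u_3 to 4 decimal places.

1.1273

u_0 = 0.873000: f = -2.000611, f' = 7.136387 → u_1 = 0.873000 - (-2.000611)/(7.136387) = 1.153340
u_1 = 1.153340: f = 0.227860, f' = 8.840576 → u_2 = 1.153340 - (0.227860)/(8.840576) = 1.127565
u_2 = 1.127565: f = 0.002281, f' = 8.664210 → u_3 = 1.127565 - (0.002281)/(8.664210) = 1.127302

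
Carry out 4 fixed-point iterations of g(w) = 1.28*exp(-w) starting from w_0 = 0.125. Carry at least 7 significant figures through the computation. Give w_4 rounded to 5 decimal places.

0.54908

w_1 = g(0.125000) = 1.129596
w_2 = g(1.129596) = 0.413650
w_3 = g(0.413650) = 0.846378
w_4 = g(0.846378) = 0.549076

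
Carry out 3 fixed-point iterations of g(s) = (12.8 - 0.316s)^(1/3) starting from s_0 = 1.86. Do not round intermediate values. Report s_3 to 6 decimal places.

2.294194

s_1 = g(1.860000) = 2.302847
s_2 = g(2.302847) = 2.294017
s_3 = g(2.294017) = 2.294194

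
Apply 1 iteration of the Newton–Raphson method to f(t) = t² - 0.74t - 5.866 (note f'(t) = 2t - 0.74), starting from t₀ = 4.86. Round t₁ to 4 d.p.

3.2835

t_0 = 4.860000: f = 14.157200, f' = 8.980000 → t_1 = 4.860000 - (14.157200)/(8.980000) = 3.283474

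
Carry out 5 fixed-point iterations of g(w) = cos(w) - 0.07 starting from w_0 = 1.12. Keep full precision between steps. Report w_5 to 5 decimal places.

w_1 = g(1.120000) = 0.365682
w_2 = g(0.365682) = 0.863880
w_3 = g(0.863880) = 0.579492
w_4 = g(0.579492) = 0.766741
w_5 = g(0.766741) = 0.650176

0.65018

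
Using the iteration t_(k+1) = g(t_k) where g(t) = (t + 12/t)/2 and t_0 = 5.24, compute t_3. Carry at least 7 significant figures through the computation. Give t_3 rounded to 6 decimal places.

t_1 = g(5.240000) = 3.765038
t_2 = g(3.765038) = 3.476128
t_3 = g(3.476128) = 3.464122

3.464122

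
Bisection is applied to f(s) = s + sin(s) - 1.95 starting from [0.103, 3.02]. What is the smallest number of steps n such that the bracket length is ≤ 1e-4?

15

Initial width b − a = 3.02 − 0.103 = 2.917000.
After n steps the width is (b−a)/2^n; need (b−a)/2^n ≤ 1e-4.
So n ≥ log₂(2.917000/1e-4) = log₂(29170.0000) ≈ 14.8322.
Hence n = 15.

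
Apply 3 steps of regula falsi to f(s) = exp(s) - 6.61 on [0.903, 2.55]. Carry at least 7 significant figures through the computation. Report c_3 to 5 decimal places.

False-position update: c = (a·f(b) − b·f(a))/(f(b) − f(a)); replace the endpoint whose sign matches f(c).
f(0.903000) = -4.143007, f(2.550000) = 6.197104
step 1: c = 1.562909, f(c) = -1.837315 < 0 → new bracket [1.562909, 2.550000]
step 2: c = 1.788638, f(c) = -0.628703 < 0 → new bracket [1.788638, 2.550000]
step 3: c = 1.858764, f(c) = -0.194197 < 0 → new bracket [1.858764, 2.550000]

1.85876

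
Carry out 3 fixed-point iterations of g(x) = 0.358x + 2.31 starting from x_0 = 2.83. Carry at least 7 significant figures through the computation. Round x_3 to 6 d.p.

x_1 = g(2.830000) = 3.323140
x_2 = g(3.323140) = 3.499684
x_3 = g(3.499684) = 3.562887

3.562887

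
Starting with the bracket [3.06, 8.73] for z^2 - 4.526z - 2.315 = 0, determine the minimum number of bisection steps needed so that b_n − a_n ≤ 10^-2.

10

Initial width b − a = 8.73 − 3.06 = 5.670000.
After n steps the width is (b−a)/2^n; need (b−a)/2^n ≤ 10^-2.
So n ≥ log₂(5.670000/10^-2) = log₂(567.0000) ≈ 9.1472.
Hence n = 10.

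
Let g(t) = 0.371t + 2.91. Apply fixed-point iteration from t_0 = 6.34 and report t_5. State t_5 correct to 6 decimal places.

t_1 = g(6.340000) = 5.262140
t_2 = g(5.262140) = 4.862254
t_3 = g(4.862254) = 4.713896
t_4 = g(4.713896) = 4.658855
t_5 = g(4.658855) = 4.638435

4.638435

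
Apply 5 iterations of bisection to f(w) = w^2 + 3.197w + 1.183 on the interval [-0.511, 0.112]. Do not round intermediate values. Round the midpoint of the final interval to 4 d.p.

f(-0.511000) = -0.189546, f(0.112000) = 1.553608 (opposite signs)
step 1: m = -0.199500, f(m) = 0.584999 > 0 → root in [-0.511000, -0.199500]
step 2: m = -0.355250, f(m) = 0.173468 > 0 → root in [-0.511000, -0.355250]
step 3: m = -0.433125, f(m) = -0.014103 < 0 → root in [-0.433125, -0.355250]
step 4: m = -0.394188, f(m) = 0.078166 > 0 → root in [-0.433125, -0.394188]
step 5: m = -0.413656, f(m) = 0.031652 > 0 → root in [-0.433125, -0.413656]
Midpoint of [-0.433125, -0.413656] = -0.423391

-0.4234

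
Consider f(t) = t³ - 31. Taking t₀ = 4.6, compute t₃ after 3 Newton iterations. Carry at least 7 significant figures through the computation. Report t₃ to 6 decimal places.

f'(t) = 3t²
t_0 = 4.600000: f = 66.336000, f' = 63.480000 → t_1 = 4.600000 - (66.336000)/(63.480000) = 3.555009
t_1 = 3.555009: f = 13.928537, f' = 37.914277 → t_2 = 3.555009 - (13.928537)/(37.914277) = 3.187640
t_2 = 3.187640: f = 1.389773, f' = 30.483151 → t_3 = 3.187640 - (1.389773)/(30.483151) = 3.142049

3.142049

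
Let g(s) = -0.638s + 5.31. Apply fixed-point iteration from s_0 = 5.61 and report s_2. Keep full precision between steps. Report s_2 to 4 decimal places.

4.2057

s_1 = g(5.610000) = 1.730820
s_2 = g(1.730820) = 4.205737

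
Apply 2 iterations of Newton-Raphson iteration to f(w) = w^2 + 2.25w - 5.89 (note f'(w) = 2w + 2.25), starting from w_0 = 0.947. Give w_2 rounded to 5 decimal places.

1.55139

w_0 = 0.947000: f = -2.862441, f' = 4.144000 → w_1 = 0.947000 - (-2.862441)/(4.144000) = 1.637743
w_1 = 1.637743: f = 0.477127, f' = 5.525487 → w_2 = 1.637743 - (0.477127)/(5.525487) = 1.551393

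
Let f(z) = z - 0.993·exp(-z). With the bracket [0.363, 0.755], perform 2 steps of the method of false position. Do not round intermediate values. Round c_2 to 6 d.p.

0.564865

f(0.363000) = -0.327717, f(0.755000) = 0.288279
step 1: c = 0.571548, f(c) = 0.010851 > 0 → new bracket [0.363000, 0.571548]
step 2: c = 0.564865, f(c) = 0.000407 > 0 → new bracket [0.363000, 0.564865]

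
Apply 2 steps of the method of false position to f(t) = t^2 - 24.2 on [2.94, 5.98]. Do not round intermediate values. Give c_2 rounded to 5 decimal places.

f(2.940000) = -15.556400, f(5.980000) = 11.560400
step 1: c = 4.683991, f(c) = -2.260228 < 0 → new bracket [4.683991, 5.980000]
step 2: c = 4.895941, f(c) = -0.229766 < 0 → new bracket [4.895941, 5.980000]

4.89594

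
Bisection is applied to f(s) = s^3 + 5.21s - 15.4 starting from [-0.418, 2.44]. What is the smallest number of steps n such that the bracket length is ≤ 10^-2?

9

Initial width b − a = 2.44 − -0.418 = 2.858000.
After n steps the width is (b−a)/2^n; need (b−a)/2^n ≤ 10^-2.
So n ≥ log₂(2.858000/10^-2) = log₂(285.8000) ≈ 8.1589.
Hence n = 9.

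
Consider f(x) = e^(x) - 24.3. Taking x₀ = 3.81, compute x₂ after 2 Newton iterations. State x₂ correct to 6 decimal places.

3.202286

f'(x) = e^(x)
x_0 = 3.810000: f = 20.850439, f' = 45.150439 → x_1 = 3.810000 - (20.850439)/(45.150439) = 3.348201
x_1 = 3.348201: f = 4.151496, f' = 28.451496 → x_2 = 3.348201 - (4.151496)/(28.451496) = 3.202286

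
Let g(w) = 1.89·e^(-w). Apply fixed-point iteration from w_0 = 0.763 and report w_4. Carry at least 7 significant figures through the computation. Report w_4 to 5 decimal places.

w_1 = g(0.763000) = 0.881242
w_2 = g(0.881242) = 0.782967
w_3 = g(0.782967) = 0.863821
w_4 = g(0.863821) = 0.796726

0.79673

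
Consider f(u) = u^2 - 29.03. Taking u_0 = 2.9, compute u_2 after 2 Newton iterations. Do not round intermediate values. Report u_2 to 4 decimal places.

Newton update: u ← u − f(u)/f'(u).
f'(u) = 2u
u_0 = 2.900000: f = -20.620000, f' = 5.800000 → u_1 = 2.900000 - (-20.620000)/(5.800000) = 6.455172
u_1 = 6.455172: f = 12.639251, f' = 12.910345 → u_2 = 6.455172 - (12.639251)/(12.910345) = 5.476171

5.4762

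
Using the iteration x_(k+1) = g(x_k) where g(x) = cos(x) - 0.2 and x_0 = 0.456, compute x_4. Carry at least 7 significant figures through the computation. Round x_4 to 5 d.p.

0.59975

x_1 = g(0.456000) = 0.697821
x_2 = g(0.697821) = 0.566244
x_3 = g(0.566244) = 0.643922
x_4 = g(0.643922) = 0.599747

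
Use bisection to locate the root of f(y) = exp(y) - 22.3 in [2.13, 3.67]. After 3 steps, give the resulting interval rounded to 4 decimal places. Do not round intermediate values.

[3.0925, 3.2850]

f(2.130000) = -13.885133, f(3.670000) = 16.951906 (opposite signs)
step 1: m = 2.900000, f(m) = -4.125855 < 0 → root in [2.900000, 3.670000]
step 2: m = 3.285000, f(m) = 4.408984 > 0 → root in [2.900000, 3.285000]
step 3: m = 3.092500, f(m) = -0.267911 < 0 → root in [3.092500, 3.285000]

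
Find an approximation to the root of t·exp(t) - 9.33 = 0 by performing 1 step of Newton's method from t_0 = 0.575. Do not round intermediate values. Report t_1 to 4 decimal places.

f'(t) = (t + 1)·exp(t)
t_0 = 0.575000: f = -8.308150, f' = 2.798981 → t_1 = 0.575000 - (-8.308150)/(2.798981) = 3.543277

3.5433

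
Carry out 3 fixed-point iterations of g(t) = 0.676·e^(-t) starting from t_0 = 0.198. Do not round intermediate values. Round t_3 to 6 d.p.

t_1 = g(0.198000) = 0.554570
t_2 = g(0.554570) = 0.388240
t_3 = g(0.388240) = 0.458497

0.458497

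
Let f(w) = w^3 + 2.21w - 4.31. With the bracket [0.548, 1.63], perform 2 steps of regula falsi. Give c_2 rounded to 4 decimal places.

1.1542

False-position update: c = (a·f(b) − b·f(a))/(f(b) − f(a)); replace the endpoint whose sign matches f(c).
f(0.548000) = -2.934353, f(1.630000) = 3.623047
step 1: c = 1.032181, f(c) = -0.929195 < 0 → new bracket [1.032181, 1.630000]
step 2: c = 1.154207, f(c) = -0.221576 < 0 → new bracket [1.154207, 1.630000]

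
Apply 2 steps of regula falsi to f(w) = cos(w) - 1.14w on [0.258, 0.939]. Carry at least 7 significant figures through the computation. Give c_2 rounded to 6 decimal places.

False-position update: c = (a·f(b) − b·f(a))/(f(b) − f(a)); replace the endpoint whose sign matches f(c).
f(0.258000) = 0.672782, f(0.939000) = -0.479865
step 1: c = 0.655489, f(c) = 0.045492 > 0 → new bracket [0.655489, 0.939000]
step 2: c = 0.680039, f(c) = 0.002303 > 0 → new bracket [0.680039, 0.939000]

0.680039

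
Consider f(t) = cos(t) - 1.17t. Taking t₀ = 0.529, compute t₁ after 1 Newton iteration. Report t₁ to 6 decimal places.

0.674929

f'(t) = -sin(t) - 1.17
t_0 = 0.529000: f = 0.244382, f' = -1.674670 → t_1 = 0.529000 - (0.244382)/(-1.674670) = 0.674929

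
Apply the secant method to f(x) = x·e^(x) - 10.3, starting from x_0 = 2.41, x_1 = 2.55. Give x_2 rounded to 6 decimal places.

2.012662

f(x_0) = 16.532846, f(x_1) = 22.358115
x_2 = 2.550000 - (22.358115)·(2.550000 - 2.410000)/(22.358115 - (16.532846)) = 2.012662; f(x_2) = 4.761182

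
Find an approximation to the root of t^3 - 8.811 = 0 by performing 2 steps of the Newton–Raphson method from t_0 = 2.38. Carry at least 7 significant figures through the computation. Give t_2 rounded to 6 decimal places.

2.066166

Newton update: t ← t − f(t)/f'(t).
f'(t) = 3t^2
t_0 = 2.380000: f = 4.670272, f' = 16.993200 → t_1 = 2.380000 - (4.670272)/(16.993200) = 2.105168
t_1 = 2.105168: f = 0.518543, f' = 13.295199 → t_2 = 2.105168 - (0.518543)/(13.295199) = 2.066166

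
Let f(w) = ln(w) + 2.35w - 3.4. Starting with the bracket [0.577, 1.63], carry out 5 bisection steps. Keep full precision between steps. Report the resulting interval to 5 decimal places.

[1.30094, 1.33384]

f(0.577000) = -2.593963, f(1.630000) = 0.919080 (opposite signs)
step 1: m = 1.103500, f(m) = -0.708288 < 0 → root in [1.103500, 1.630000]
step 2: m = 1.366750, f(m) = 0.124298 > 0 → root in [1.103500, 1.366750]
step 3: m = 1.235125, f(m) = -0.286284 < 0 → root in [1.235125, 1.366750]
step 4: m = 1.300937, f(m) = -0.079712 < 0 → root in [1.300937, 1.366750]
step 5: m = 1.333844, f(m) = 0.022598 > 0 → root in [1.300937, 1.333844]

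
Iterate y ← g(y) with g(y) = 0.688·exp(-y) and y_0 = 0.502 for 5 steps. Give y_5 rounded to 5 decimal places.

y_1 = g(0.502000) = 0.416459
y_2 = g(0.416459) = 0.453652
y_3 = g(0.453652) = 0.437089
y_4 = g(0.437089) = 0.444389
y_5 = g(0.444389) = 0.441157

0.44116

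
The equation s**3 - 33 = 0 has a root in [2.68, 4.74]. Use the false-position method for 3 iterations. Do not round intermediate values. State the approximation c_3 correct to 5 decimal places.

3.18072

f(2.680000) = -13.751168, f(4.740000) = 73.496424
step 1: c = 3.004678, f(c) = -5.873487 < 0 → new bracket [3.004678, 4.740000]
step 2: c = 3.133095, f(c) = -2.244659 < 0 → new bracket [3.133095, 4.740000]
step 3: c = 3.180717, f(c) = -0.820817 < 0 → new bracket [3.180717, 4.740000]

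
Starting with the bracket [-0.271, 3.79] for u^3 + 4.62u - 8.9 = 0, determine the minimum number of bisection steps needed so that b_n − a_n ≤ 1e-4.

Initial width b − a = 3.79 − -0.271 = 4.061000.
After n steps the width is (b−a)/2^n; need (b−a)/2^n ≤ 1e-4.
So n ≥ log₂(4.061000/1e-4) = log₂(40610.0000) ≈ 15.3095.
Hence n = 16.

16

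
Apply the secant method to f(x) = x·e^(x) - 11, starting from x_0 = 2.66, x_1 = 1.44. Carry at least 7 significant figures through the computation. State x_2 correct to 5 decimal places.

Secant update: x_(k+1) = x_k − f(x_k)·(x_k − x_(k-1))/(f(x_k) − f(x_(k-1))).
f(x_0) = 27.028129, f(x_1) = -4.922198
x_2 = 1.440000 - (-4.922198)·(1.440000 - 2.660000)/(-4.922198 - (27.028129)) = 1.627951; f(x_2) = -2.708155

1.62795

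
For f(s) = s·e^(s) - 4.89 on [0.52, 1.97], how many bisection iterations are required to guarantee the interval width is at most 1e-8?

28

Initial width b − a = 1.97 − 0.52 = 1.450000.
After n steps the width is (b−a)/2^n; need (b−a)/2^n ≤ 1e-8.
So n ≥ log₂(1.450000/1e-8) = log₂(145000000.0000) ≈ 27.1115.
Hence n = 28.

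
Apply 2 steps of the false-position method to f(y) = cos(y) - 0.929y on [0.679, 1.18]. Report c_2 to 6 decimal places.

0.771087

f(0.679000) = 0.147410, f(1.180000) = -0.715295
step 1: c = 0.764606, f(c) = 0.011337 > 0 → new bracket [0.764606, 1.180000]
step 2: c = 0.771087, f(c) = 0.000814 > 0 → new bracket [0.771087, 1.180000]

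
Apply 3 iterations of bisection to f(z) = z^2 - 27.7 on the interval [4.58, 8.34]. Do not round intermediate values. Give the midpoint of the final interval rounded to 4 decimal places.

5.2850

f(4.580000) = -6.723600, f(8.340000) = 41.855600 (opposite signs)
step 1: m = 6.460000, f(m) = 14.031600 > 0 → root in [4.580000, 6.460000]
step 2: m = 5.520000, f(m) = 2.770400 > 0 → root in [4.580000, 5.520000]
step 3: m = 5.050000, f(m) = -2.197500 < 0 → root in [5.050000, 5.520000]
Midpoint of [5.050000, 5.520000] = 5.285000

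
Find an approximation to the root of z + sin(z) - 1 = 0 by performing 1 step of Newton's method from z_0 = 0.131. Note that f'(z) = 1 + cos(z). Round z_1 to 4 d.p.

0.5018

z_0 = 0.131000: f = -0.738374, f' = 1.991432 → z_1 = 0.131000 - (-0.738374)/(1.991432) = 0.501776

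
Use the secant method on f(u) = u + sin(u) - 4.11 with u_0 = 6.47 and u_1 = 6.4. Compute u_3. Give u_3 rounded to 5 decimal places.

Secant update: u_(k+1) = u_k − f(u_k)·(u_k − u_(k-1))/(f(u_k) − f(u_(k-1))).
f(u_0) = 2.545730, f(u_1) = 2.406549
u_2 = 6.400000 - (2.406549)·(6.400000 - 6.470000)/(2.406549 - (2.545730)) = 5.189643; f(u_2) = 0.191383
u_3 = 5.189643 - (0.191383)·(5.189643 - 6.400000)/(0.191383 - (2.406549)) = 5.085072; f(u_3) = 0.043718

5.08507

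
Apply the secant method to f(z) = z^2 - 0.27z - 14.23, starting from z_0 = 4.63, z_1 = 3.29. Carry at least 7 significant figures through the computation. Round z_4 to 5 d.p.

3.90964

f(z_0) = 5.956800, f(z_1) = -4.294200
z_2 = 3.290000 - (-4.294200)·(3.290000 - 4.630000)/(-4.294200 - (5.956800)) = 3.851333; f(z_2) = -0.437092
z_3 = 3.851333 - (-0.437092)·(3.851333 - 3.290000)/(-0.437092 - (-4.294200)) = 3.914944; f(z_3) = 0.039753
z_4 = 3.914944 - (0.039753)·(3.914944 - 3.851333)/(0.039753 - (-0.437092)) = 3.909641; f(z_4) = -0.000309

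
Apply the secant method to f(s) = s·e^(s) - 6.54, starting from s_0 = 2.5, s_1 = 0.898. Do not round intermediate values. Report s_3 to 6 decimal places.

1.667046

f(s_0) = 23.916235, f(s_1) = -4.335689
s_2 = 0.898000 - (-4.335689)·(0.898000 - 2.500000)/(-4.335689 - (23.916235)) = 1.143851; f(s_2) = -2.949640
s_3 = 1.143851 - (-2.949640)·(1.143851 - 0.898000)/(-2.949640 - (-4.335689)) = 1.667046; f(s_3) = 2.289505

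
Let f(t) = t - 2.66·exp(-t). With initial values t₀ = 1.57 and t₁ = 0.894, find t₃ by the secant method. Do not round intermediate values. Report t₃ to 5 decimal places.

f(t_0) = 1.016600, f(t_1) = -0.193984
t_2 = 0.894000 - (-0.193984)·(0.894000 - 1.570000)/(-0.193984 - (1.016600)) = 1.002322; f(t_2) = 0.026032
t_3 = 1.002322 - (0.026032)·(1.002322 - 0.894000)/(0.026032 - (-0.193984)) = 0.989505; f(t_3) = 0.000622

0.98951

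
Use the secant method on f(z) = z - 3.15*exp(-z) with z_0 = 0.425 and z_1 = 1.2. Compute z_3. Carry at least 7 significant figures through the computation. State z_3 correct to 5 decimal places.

f(z_0) = -1.634375, f(z_1) = 0.251238
z_2 = 1.200000 - (0.251238)·(1.200000 - 0.425000)/(0.251238 - (-1.634375)) = 1.096739; f(z_2) = 0.044771
z_3 = 1.096739 - (0.044771)·(1.096739 - 1.200000)/(0.044771 - (0.251238)) = 1.074348; f(z_3) = -0.001441

1.07435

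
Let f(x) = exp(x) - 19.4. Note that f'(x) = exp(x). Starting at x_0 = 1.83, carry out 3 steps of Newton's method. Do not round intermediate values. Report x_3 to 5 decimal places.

Newton update: x ← x − f(x)/f'(x).
x_0 = 1.830000: f = -13.166113, f' = 6.233887 → x_1 = 1.830000 - (-13.166113)/(6.233887) = 3.942023
x_1 = 3.942023: f = 32.122737, f' = 51.522737 → x_2 = 3.942023 - (32.122737)/(51.522737) = 3.318556
x_2 = 3.318556: f = 8.220438, f' = 27.620438 → x_3 = 3.318556 - (8.220438)/(27.620438) = 3.020934

3.02093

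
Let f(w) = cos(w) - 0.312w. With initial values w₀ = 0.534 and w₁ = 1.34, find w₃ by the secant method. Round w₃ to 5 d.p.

1.18985

Secant update: w_(k+1) = w_k − f(w_k)·(w_k − w_(k-1))/(f(w_k) − f(w_(k-1))).
f(w_0) = 0.694170, f(w_1) = -0.189327
w_2 = 1.340000 - (-0.189327)·(1.340000 - 0.534000)/(-0.189327 - (0.694170)) = 1.167280; f(w_2) = 0.028463
w_3 = 1.167280 - (0.028463)·(1.167280 - 1.340000)/(0.028463 - (-0.189327)) = 1.189853; f(w_3) = 0.000562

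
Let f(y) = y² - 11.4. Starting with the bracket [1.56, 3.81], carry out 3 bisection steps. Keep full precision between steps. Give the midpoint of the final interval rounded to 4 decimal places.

f(1.560000) = -8.966400, f(3.810000) = 3.116100 (opposite signs)
step 1: m = 2.685000, f(m) = -4.190775 < 0 → root in [2.685000, 3.810000]
step 2: m = 3.247500, f(m) = -0.853744 < 0 → root in [3.247500, 3.810000]
step 3: m = 3.528750, f(m) = 1.052077 > 0 → root in [3.247500, 3.528750]
Midpoint of [3.247500, 3.528750] = 3.388125

3.3881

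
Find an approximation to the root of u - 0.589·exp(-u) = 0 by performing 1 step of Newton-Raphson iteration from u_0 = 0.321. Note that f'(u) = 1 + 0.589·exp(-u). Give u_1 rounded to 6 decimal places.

0.395460

u_0 = 0.321000: f = -0.106274, f' = 1.427274 → u_1 = 0.321000 - (-0.106274)/(1.427274) = 0.395460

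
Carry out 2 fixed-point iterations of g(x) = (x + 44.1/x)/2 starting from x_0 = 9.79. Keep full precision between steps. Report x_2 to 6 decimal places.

x_1 = g(9.790000) = 7.147298
x_2 = g(7.147298) = 6.658731

6.658731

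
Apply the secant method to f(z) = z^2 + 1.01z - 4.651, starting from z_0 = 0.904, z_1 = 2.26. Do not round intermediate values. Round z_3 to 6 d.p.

1.697968

Secant update: z_(k+1) = z_k − f(z_k)·(z_k − z_(k-1))/(f(z_k) − f(z_(k-1))).
f(z_0) = -2.920744, f(z_1) = 2.739200
z_2 = 2.260000 - (2.739200)·(2.260000 - 0.904000)/(2.739200 - (-2.920744)) = 1.603747; f(z_2) = -0.459211
z_3 = 1.603747 - (-0.459211)·(1.603747 - 2.260000)/(-0.459211 - (2.739200)) = 1.697968; f(z_3) = -0.052955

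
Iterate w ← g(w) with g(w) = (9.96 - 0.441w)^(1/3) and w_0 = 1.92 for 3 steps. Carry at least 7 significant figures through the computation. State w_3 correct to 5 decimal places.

w_1 = g(1.920000) = 2.088775
w_2 = g(2.088775) = 2.083073
w_3 = g(2.083073) = 2.083266

2.08327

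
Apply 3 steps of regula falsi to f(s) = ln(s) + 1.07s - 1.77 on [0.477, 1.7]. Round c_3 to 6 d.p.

f(0.477000) = -1.999849, f(1.700000) = 0.579628
step 1: c = 1.425183, f(c) = 0.109245 > 0 → new bracket [0.477000, 1.425183]
step 2: c = 1.376069, f(c) = 0.021625 > 0 → new bracket [0.477000, 1.376069]
step 3: c = 1.366451, f(c) = 0.004320 > 0 → new bracket [0.477000, 1.366451]

1.366451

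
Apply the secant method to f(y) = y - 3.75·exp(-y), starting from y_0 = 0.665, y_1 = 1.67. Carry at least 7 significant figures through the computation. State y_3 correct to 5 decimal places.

f(y_0) = -1.263526, f(y_1) = 0.964074
y_2 = 1.670000 - (0.964074)·(1.670000 - 0.665000)/(0.964074 - (-1.263526)) = 1.235050; f(y_2) = 0.144475
y_3 = 1.235050 - (0.144475)·(1.235050 - 1.670000)/(0.144475 - (0.964074)) = 1.158380; f(y_3) = -0.019100

1.15838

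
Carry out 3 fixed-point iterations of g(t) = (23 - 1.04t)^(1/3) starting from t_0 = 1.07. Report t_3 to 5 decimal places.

2.72221

t_1 = g(1.070000) = 2.797242
t_2 = g(2.797242) = 2.718522
t_3 = g(2.718522) = 2.722210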